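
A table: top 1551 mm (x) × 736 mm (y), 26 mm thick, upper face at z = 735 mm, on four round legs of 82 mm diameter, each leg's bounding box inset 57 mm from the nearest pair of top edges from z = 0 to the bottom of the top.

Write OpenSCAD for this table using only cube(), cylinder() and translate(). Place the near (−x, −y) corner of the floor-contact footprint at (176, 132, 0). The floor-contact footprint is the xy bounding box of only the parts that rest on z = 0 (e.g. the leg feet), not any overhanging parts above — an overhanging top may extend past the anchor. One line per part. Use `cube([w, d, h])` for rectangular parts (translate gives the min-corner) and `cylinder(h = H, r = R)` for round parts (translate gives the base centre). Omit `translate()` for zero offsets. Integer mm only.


translate([119, 75, 709]) cube([1551, 736, 26]);
translate([217, 173, 0]) cylinder(h = 709, r = 41);
translate([1572, 173, 0]) cylinder(h = 709, r = 41);
translate([217, 713, 0]) cylinder(h = 709, r = 41);
translate([1572, 713, 0]) cylinder(h = 709, r = 41);


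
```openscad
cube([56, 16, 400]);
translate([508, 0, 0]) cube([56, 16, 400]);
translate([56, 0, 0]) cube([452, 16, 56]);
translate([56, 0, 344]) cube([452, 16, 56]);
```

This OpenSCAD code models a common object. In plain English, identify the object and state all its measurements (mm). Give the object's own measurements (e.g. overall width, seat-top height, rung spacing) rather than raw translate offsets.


A rectangular picture frame lying in the x–z plane (depth along y). The opening is 452 mm wide (x) by 288 mm tall (z), surrounded by a border 56 mm wide on all four sides. The frame is 16 mm deep and is made of two full-height vertical stiles with two horizontal rails fitted between them.


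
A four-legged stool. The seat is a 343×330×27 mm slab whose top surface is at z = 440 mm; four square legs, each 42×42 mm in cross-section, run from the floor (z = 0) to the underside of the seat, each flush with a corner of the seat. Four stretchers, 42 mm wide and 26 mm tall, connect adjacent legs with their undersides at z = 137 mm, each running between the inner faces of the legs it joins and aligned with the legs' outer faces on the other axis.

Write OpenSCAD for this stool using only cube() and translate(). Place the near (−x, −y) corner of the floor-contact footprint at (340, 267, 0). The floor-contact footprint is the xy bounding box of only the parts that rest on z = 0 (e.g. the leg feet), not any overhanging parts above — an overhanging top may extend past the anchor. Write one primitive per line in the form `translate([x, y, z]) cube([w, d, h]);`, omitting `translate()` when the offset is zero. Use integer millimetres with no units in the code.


translate([340, 267, 413]) cube([343, 330, 27]);
translate([340, 267, 0]) cube([42, 42, 413]);
translate([641, 267, 0]) cube([42, 42, 413]);
translate([340, 555, 0]) cube([42, 42, 413]);
translate([641, 555, 0]) cube([42, 42, 413]);
translate([382, 267, 137]) cube([259, 42, 26]);
translate([382, 555, 137]) cube([259, 42, 26]);
translate([340, 309, 137]) cube([42, 246, 26]);
translate([641, 309, 137]) cube([42, 246, 26]);


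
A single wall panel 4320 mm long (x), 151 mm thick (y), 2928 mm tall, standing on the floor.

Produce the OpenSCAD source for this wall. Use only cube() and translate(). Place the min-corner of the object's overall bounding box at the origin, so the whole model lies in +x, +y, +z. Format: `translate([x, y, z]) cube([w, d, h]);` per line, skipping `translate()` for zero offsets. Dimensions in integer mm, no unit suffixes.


cube([4320, 151, 2928]);


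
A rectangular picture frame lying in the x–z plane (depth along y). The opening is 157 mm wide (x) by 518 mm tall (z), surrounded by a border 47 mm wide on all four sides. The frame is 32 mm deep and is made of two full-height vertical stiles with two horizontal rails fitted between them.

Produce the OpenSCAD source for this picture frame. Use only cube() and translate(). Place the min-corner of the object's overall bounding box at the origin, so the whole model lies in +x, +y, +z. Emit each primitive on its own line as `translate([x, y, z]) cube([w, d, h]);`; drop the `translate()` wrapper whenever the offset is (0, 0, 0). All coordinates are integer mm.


cube([47, 32, 612]);
translate([204, 0, 0]) cube([47, 32, 612]);
translate([47, 0, 0]) cube([157, 32, 47]);
translate([47, 0, 565]) cube([157, 32, 47]);


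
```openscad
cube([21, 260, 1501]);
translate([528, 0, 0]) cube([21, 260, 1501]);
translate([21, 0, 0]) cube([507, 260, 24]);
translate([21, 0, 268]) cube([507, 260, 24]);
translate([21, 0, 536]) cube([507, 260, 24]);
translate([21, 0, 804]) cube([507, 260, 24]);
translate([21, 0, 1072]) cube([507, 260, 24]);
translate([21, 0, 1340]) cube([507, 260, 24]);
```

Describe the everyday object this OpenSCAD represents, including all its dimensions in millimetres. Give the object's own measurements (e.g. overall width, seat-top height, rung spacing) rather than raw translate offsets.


An open bookshelf. Two side panels, each 21 mm thick, 260 mm deep and 1501 mm tall, stand 549 mm apart (outside-to-outside). Between them sit 6 shelves, each 24 mm thick and 260 mm deep, spanning the full gap between the sides. The bottom shelf rests on the floor (its underside at z = 0) and the clear gap between one shelf's top and the next shelf's underside is 244 mm.


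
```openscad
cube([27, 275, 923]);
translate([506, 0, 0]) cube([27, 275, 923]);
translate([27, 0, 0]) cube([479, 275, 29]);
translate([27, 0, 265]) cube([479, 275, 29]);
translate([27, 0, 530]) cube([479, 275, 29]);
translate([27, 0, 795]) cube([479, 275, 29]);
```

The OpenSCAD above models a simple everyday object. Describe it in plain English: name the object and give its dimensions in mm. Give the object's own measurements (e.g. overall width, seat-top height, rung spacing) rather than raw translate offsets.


An open bookshelf. Two side panels, each 27 mm thick, 275 mm deep and 923 mm tall, stand 533 mm apart (outside-to-outside). Between them sit 4 shelves, each 29 mm thick and 275 mm deep, spanning the full gap between the sides. The bottom shelf rests on the floor (its underside at z = 0) and the clear gap between one shelf's top and the next shelf's underside is 236 mm.


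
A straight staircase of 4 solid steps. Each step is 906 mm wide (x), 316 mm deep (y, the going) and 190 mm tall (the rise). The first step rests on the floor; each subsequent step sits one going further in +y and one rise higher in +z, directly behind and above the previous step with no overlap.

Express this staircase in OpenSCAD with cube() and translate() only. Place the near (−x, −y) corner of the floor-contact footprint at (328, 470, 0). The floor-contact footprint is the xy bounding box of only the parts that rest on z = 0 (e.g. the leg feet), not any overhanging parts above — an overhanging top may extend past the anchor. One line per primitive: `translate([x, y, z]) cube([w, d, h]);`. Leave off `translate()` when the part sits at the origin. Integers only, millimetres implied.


translate([328, 470, 0]) cube([906, 316, 190]);
translate([328, 786, 190]) cube([906, 316, 190]);
translate([328, 1102, 380]) cube([906, 316, 190]);
translate([328, 1418, 570]) cube([906, 316, 190]);


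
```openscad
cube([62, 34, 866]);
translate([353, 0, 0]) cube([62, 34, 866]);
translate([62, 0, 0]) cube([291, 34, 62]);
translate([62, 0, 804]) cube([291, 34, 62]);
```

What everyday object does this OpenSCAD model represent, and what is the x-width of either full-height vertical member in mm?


A picture frame. The border width is 62 mm.

Four thin pieces enclosing a rectangular opening — a picture frame. The two full-height stiles are 866 mm tall; the top rail sits at z = 804 and is 62 mm tall, so the border above the opening is 866 − 804 = 62 mm, matching the stile x-width.


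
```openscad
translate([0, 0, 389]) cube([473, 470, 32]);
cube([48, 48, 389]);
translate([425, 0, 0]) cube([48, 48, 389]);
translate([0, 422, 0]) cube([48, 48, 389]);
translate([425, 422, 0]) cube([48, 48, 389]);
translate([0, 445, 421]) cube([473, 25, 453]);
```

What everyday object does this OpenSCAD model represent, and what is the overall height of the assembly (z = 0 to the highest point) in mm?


A chair. The overall height is 874 mm.

A slab on four corner posts with a tall panel at the back — a chair. The seat slab sits at z = 389 with thickness 32, and the 453 mm backrest starts at the seat top, so the overall height is 389 + 32 + 453 = 874 mm.


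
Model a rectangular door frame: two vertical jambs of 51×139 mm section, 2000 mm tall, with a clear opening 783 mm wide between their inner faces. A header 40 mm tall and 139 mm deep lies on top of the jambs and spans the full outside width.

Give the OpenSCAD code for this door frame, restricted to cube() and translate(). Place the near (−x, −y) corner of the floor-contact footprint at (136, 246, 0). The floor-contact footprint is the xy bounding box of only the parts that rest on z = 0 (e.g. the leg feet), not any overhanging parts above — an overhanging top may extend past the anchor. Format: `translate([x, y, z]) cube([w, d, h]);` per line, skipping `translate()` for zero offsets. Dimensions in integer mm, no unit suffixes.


translate([136, 246, 0]) cube([51, 139, 2000]);
translate([970, 246, 0]) cube([51, 139, 2000]);
translate([136, 246, 2000]) cube([885, 139, 40]);


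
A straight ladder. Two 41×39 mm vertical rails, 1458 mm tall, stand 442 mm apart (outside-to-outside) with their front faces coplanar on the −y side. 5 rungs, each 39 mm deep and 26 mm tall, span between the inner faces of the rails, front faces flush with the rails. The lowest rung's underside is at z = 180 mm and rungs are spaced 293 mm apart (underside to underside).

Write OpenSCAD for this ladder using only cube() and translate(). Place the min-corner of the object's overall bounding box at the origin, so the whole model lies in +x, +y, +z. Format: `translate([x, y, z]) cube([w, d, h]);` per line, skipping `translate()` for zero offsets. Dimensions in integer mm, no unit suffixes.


// rung span = 442 - 2*41 = 360
// rung[k] z = 180 + k*293
cube([41, 39, 1458]);
translate([401, 0, 0]) cube([41, 39, 1458]);
translate([41, 0, 180]) cube([360, 39, 26]);
translate([41, 0, 473]) cube([360, 39, 26]);
translate([41, 0, 766]) cube([360, 39, 26]);
translate([41, 0, 1059]) cube([360, 39, 26]);
translate([41, 0, 1352]) cube([360, 39, 26]);


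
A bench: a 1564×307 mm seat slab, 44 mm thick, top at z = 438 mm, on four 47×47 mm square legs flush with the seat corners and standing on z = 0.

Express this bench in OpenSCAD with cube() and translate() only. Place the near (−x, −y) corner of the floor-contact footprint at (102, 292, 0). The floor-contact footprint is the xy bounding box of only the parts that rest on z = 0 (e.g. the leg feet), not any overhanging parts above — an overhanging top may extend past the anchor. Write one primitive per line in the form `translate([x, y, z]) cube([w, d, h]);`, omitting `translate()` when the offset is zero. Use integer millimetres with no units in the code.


translate([102, 292, 394]) cube([1564, 307, 44]);
translate([102, 292, 0]) cube([47, 47, 394]);
translate([102, 552, 0]) cube([47, 47, 394]);
translate([1619, 292, 0]) cube([47, 47, 394]);
translate([1619, 552, 0]) cube([47, 47, 394]);


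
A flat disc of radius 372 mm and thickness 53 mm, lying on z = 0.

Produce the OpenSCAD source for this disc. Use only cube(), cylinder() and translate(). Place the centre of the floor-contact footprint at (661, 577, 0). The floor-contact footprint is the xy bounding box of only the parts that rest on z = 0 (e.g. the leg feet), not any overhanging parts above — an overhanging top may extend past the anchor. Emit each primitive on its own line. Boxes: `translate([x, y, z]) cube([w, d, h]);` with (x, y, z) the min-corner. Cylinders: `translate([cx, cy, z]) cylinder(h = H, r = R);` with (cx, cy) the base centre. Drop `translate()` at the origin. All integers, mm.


translate([661, 577, 0]) cylinder(h = 53, r = 372);


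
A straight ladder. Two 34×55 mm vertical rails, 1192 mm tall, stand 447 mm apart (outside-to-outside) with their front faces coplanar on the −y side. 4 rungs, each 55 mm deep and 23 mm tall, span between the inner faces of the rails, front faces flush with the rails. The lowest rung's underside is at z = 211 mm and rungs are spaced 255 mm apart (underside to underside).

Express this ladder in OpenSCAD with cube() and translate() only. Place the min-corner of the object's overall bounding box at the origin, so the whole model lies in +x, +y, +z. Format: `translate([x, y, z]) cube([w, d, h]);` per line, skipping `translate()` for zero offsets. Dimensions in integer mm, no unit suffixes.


// rung span = 447 - 2*34 = 379
// rung[k] z = 211 + k*255
cube([34, 55, 1192]);
translate([413, 0, 0]) cube([34, 55, 1192]);
translate([34, 0, 211]) cube([379, 55, 23]);
translate([34, 0, 466]) cube([379, 55, 23]);
translate([34, 0, 721]) cube([379, 55, 23]);
translate([34, 0, 976]) cube([379, 55, 23]);


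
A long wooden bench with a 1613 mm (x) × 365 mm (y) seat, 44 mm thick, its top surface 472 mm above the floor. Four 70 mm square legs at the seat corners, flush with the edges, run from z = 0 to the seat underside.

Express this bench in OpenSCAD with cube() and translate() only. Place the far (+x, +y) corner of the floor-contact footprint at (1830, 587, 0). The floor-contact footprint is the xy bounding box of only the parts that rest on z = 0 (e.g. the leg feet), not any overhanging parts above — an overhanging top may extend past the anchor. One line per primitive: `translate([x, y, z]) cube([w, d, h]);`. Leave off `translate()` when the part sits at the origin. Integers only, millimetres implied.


translate([217, 222, 428]) cube([1613, 365, 44]);
translate([217, 222, 0]) cube([70, 70, 428]);
translate([217, 517, 0]) cube([70, 70, 428]);
translate([1760, 222, 0]) cube([70, 70, 428]);
translate([1760, 517, 0]) cube([70, 70, 428]);


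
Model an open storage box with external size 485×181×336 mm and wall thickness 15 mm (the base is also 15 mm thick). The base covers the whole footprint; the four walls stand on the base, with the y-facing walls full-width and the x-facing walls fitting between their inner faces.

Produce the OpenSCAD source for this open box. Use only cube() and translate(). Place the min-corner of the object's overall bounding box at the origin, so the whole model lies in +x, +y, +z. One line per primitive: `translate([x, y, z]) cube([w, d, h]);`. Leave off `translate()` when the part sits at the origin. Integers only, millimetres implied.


cube([485, 181, 15]);
translate([0, 0, 15]) cube([485, 15, 321]);
translate([0, 166, 15]) cube([485, 15, 321]);
translate([0, 15, 15]) cube([15, 151, 321]);
translate([470, 15, 15]) cube([15, 151, 321]);


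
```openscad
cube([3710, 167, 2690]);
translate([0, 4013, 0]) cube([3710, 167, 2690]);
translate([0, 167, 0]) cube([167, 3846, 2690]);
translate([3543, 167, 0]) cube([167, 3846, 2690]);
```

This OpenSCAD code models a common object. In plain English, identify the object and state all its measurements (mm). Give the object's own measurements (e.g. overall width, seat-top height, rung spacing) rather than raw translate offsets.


The wall frame of a small rectangular building: four walls, each 2690 mm tall and 167 mm thick, enclosing a footprint 3710 mm (x) by 4180 mm (y) outside-to-outside, with no floor or roof. The front and back walls (the −y and +y sides) span the full width; the two side walls fit between them.


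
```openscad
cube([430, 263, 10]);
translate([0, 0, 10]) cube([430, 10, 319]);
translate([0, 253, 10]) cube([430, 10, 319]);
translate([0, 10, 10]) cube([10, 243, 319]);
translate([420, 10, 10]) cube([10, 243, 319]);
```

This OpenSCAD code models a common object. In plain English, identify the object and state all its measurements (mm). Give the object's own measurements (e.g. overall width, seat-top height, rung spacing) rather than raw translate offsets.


An open-topped rectangular box: outside dimensions 430×263×329 mm, with a uniform wall and base thickness of 10 mm. The base is a full 430×263 slab on the floor; four walls sit on top of the base. The front and back walls (the −y and +y sides) span the full width; the two side walls fit between them.


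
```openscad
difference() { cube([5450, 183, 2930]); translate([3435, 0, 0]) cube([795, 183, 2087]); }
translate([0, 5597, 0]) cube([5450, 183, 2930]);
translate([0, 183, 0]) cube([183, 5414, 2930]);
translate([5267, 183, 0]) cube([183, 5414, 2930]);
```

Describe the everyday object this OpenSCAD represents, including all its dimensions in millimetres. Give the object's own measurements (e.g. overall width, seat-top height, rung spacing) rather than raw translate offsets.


A single room: four walls, each 2930 mm tall and 183 mm thick, enclosing an outside footprint 5450×5780 mm (x × y), no floor or roof. The front and back walls (−y and +y sides) run the full x-width; the side walls fit between their inner faces. A door opening 795 mm wide and 2087 mm tall is cut through the front wall from the floor up, its −x edge 3435 mm from the wall's −x end.


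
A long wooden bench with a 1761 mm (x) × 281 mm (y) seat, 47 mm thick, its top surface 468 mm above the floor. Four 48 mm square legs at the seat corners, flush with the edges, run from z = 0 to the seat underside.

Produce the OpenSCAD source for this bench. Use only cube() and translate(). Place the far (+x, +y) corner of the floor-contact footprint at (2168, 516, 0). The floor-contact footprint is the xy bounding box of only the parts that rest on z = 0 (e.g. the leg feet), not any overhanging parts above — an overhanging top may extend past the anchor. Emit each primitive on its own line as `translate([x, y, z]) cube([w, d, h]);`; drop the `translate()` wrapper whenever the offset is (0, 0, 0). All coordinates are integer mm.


translate([407, 235, 421]) cube([1761, 281, 47]);
translate([407, 235, 0]) cube([48, 48, 421]);
translate([407, 468, 0]) cube([48, 48, 421]);
translate([2120, 235, 0]) cube([48, 48, 421]);
translate([2120, 468, 0]) cube([48, 48, 421]);


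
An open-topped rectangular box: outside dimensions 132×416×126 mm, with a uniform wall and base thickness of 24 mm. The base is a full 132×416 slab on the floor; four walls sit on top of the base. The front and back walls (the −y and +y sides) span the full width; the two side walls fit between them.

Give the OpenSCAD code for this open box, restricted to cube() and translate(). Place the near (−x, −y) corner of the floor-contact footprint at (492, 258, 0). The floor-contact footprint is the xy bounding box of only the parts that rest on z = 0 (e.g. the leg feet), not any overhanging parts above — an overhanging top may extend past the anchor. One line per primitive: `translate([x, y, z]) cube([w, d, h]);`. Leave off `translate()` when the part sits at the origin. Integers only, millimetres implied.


translate([492, 258, 0]) cube([132, 416, 24]);
translate([492, 258, 24]) cube([132, 24, 102]);
translate([492, 650, 24]) cube([132, 24, 102]);
translate([492, 282, 24]) cube([24, 368, 102]);
translate([600, 282, 24]) cube([24, 368, 102]);


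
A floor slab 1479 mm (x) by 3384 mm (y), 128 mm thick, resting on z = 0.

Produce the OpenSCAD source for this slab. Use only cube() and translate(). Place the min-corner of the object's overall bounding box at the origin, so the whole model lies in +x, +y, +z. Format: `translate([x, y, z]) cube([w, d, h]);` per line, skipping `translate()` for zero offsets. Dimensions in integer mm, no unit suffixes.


cube([1479, 3384, 128]);


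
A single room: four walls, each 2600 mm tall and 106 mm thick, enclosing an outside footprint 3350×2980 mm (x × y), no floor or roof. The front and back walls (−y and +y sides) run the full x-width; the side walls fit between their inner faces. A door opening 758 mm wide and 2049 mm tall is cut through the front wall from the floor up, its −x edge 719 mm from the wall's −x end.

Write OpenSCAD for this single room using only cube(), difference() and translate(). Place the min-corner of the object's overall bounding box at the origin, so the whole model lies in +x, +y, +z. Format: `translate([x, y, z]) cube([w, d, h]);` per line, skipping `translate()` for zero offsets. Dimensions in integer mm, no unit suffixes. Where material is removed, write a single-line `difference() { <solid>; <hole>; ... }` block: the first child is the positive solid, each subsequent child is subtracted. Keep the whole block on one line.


difference() { cube([3350, 106, 2600]); translate([719, 0, 0]) cube([758, 106, 2049]); }
translate([0, 2874, 0]) cube([3350, 106, 2600]);
translate([0, 106, 0]) cube([106, 2768, 2600]);
translate([3244, 106, 0]) cube([106, 2768, 2600]);


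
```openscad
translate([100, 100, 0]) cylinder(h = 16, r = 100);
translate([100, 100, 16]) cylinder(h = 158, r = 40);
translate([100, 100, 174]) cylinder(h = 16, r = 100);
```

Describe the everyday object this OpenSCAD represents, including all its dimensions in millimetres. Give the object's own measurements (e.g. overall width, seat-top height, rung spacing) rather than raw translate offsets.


A spool: two coaxial disc flanges of radius 100 mm and thickness 16 mm, joined by a core cylinder of radius 40 mm and height 158 mm. The lower flange rests on z = 0 and the three cylinders share a vertical axis.


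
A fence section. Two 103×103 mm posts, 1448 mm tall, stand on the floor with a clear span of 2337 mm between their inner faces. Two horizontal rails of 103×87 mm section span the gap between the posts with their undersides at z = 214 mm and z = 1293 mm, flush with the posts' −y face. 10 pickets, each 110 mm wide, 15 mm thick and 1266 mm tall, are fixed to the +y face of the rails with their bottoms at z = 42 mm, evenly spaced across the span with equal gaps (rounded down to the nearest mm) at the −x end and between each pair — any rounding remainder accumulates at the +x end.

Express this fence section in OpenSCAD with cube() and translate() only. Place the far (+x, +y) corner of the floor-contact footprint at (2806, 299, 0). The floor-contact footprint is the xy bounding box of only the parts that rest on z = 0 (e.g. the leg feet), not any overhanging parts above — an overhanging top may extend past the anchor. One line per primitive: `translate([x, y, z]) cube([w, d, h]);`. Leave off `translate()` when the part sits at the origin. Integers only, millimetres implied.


translate([263, 196, 0]) cube([103, 103, 1448]);
translate([2703, 196, 0]) cube([103, 103, 1448]);
translate([366, 196, 214]) cube([2337, 103, 87]);
translate([366, 196, 1293]) cube([2337, 103, 87]);
translate([478, 299, 42]) cube([110, 15, 1266]);
translate([700, 299, 42]) cube([110, 15, 1266]);
translate([922, 299, 42]) cube([110, 15, 1266]);
translate([1144, 299, 42]) cube([110, 15, 1266]);
translate([1366, 299, 42]) cube([110, 15, 1266]);
translate([1588, 299, 42]) cube([110, 15, 1266]);
translate([1810, 299, 42]) cube([110, 15, 1266]);
translate([2032, 299, 42]) cube([110, 15, 1266]);
translate([2254, 299, 42]) cube([110, 15, 1266]);
translate([2476, 299, 42]) cube([110, 15, 1266]);


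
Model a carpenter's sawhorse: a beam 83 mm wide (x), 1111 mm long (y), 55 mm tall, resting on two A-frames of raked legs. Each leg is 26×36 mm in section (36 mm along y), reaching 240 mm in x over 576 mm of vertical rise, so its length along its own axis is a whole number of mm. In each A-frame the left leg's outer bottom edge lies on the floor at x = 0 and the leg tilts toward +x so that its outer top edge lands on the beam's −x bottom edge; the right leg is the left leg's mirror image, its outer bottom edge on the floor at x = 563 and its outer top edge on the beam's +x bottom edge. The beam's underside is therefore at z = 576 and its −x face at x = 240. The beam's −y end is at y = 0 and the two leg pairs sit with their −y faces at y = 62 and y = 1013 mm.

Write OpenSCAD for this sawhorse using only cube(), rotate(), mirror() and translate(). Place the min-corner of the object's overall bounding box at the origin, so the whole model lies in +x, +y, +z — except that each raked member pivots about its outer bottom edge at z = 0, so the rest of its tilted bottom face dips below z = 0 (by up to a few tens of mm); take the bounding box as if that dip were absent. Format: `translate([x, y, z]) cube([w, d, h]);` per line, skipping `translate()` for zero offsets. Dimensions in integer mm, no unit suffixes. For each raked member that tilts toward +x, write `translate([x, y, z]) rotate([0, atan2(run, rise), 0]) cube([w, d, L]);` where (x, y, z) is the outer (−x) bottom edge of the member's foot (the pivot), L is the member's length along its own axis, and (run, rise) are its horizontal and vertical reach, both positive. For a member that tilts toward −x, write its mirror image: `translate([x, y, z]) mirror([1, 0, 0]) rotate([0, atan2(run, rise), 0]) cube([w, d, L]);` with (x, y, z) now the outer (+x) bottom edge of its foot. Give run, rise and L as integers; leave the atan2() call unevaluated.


translate([240, 0, 576]) cube([83, 1111, 55]);
translate([0, 62, 0]) rotate([0, atan2(240, 576), 0]) cube([26, 36, 624]);
translate([563, 62, 0]) mirror([1, 0, 0]) rotate([0, atan2(240, 576), 0]) cube([26, 36, 624]);
translate([0, 1013, 0]) rotate([0, atan2(240, 576), 0]) cube([26, 36, 624]);
translate([563, 1013, 0]) mirror([1, 0, 0]) rotate([0, atan2(240, 576), 0]) cube([26, 36, 624]);


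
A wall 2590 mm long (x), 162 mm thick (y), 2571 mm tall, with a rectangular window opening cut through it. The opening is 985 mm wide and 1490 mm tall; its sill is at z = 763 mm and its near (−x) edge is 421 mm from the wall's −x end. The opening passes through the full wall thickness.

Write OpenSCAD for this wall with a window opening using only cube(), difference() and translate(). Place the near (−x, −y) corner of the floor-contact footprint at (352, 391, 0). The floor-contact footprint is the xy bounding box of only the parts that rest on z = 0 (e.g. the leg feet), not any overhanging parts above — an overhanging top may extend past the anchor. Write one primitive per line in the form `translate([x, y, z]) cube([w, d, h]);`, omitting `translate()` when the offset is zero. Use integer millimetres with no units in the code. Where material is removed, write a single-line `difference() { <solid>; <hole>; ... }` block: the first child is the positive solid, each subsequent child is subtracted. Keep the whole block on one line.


difference() { translate([352, 391, 0]) cube([2590, 162, 2571]); translate([773, 391, 763]) cube([985, 162, 1490]); }


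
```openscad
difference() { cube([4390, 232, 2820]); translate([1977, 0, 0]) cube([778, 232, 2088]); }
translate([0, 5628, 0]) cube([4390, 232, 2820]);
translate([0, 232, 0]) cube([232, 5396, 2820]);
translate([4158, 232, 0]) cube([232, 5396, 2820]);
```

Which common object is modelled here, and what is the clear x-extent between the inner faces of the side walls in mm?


A single room. The interior width is 3926 mm.

Four walls enclosing a rectangle with a door in the front wall — a room. Outside width 4390 minus two 232 mm walls gives 3926 mm.


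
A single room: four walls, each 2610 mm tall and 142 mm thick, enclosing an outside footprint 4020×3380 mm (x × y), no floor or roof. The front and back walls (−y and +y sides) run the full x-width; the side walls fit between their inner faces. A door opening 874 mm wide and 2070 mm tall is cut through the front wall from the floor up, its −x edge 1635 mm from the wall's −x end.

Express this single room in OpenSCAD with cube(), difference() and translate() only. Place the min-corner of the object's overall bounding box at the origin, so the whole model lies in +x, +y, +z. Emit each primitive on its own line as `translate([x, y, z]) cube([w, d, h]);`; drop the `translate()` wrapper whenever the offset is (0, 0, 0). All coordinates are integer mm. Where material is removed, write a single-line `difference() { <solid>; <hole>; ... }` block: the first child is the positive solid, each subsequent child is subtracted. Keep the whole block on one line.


difference() { cube([4020, 142, 2610]); translate([1635, 0, 0]) cube([874, 142, 2070]); }
translate([0, 3238, 0]) cube([4020, 142, 2610]);
translate([0, 142, 0]) cube([142, 3096, 2610]);
translate([3878, 142, 0]) cube([142, 3096, 2610]);


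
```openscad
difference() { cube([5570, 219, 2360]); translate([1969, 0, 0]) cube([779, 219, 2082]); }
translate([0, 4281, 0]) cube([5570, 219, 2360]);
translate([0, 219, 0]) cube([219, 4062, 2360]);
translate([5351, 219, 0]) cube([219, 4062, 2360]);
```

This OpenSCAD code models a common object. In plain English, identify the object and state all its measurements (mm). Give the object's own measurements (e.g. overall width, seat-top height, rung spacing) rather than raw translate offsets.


A single room: four walls, each 2360 mm tall and 219 mm thick, enclosing an outside footprint 5570×4500 mm (x × y), no floor or roof. The front and back walls (−y and +y sides) run the full x-width; the side walls fit between their inner faces. A door opening 779 mm wide and 2082 mm tall is cut through the front wall from the floor up, its −x edge 1969 mm from the wall's −x end.


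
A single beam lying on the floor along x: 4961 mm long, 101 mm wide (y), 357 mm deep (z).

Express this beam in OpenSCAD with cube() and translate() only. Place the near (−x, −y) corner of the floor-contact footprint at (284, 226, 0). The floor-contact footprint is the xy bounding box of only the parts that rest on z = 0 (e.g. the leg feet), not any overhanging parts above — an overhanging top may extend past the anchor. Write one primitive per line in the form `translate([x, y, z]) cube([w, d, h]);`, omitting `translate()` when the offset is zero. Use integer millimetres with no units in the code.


translate([284, 226, 0]) cube([4961, 101, 357]);


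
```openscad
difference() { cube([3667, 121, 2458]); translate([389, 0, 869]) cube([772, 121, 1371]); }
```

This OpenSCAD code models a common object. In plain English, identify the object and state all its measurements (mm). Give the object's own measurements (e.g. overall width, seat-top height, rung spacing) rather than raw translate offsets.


A wall 3667 mm long (x), 121 mm thick (y), 2458 mm tall, with a rectangular window opening cut through it. The opening is 772 mm wide and 1371 mm tall; its sill is at z = 869 mm and its near (−x) edge is 389 mm from the wall's −x end. The opening passes through the full wall thickness.


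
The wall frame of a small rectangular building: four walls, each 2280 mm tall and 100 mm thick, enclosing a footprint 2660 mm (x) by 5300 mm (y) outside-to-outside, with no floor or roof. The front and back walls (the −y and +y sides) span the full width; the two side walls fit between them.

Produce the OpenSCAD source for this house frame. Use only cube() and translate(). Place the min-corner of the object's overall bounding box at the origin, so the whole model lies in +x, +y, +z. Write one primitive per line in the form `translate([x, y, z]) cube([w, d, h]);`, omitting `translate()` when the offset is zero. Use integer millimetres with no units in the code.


cube([2660, 100, 2280]);
translate([0, 5200, 0]) cube([2660, 100, 2280]);
translate([0, 100, 0]) cube([100, 5100, 2280]);
translate([2560, 100, 0]) cube([100, 5100, 2280]);


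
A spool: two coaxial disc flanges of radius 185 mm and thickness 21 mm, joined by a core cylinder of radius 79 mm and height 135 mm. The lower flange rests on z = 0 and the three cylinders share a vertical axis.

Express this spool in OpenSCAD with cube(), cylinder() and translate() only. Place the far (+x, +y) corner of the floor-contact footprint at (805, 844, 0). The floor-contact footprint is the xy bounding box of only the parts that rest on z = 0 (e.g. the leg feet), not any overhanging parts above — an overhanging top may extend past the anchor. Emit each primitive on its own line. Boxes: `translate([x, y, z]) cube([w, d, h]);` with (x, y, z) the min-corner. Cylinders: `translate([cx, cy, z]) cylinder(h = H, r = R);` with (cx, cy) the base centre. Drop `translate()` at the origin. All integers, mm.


translate([620, 659, 0]) cylinder(h = 21, r = 185);
translate([620, 659, 21]) cylinder(h = 135, r = 79);
translate([620, 659, 156]) cylinder(h = 21, r = 185);


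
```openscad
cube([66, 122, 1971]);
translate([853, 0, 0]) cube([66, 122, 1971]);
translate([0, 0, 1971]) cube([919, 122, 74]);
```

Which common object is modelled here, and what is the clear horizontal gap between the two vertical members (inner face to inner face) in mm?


A door frame. The clear opening width is 787 mm.

Two 1971 mm tall posts with a header on top — a door frame. The left jamb is 66 mm wide at x = 0; the right jamb starts at x = 853. The clear opening is 853 − 66 = 787 mm.


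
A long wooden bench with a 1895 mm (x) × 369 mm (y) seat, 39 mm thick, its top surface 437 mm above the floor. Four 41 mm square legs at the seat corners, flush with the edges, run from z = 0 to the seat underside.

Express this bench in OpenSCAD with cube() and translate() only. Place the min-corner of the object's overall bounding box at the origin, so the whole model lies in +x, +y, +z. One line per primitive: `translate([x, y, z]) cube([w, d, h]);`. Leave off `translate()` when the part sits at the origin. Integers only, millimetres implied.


translate([0, 0, 398]) cube([1895, 369, 39]);
cube([41, 41, 398]);
translate([0, 328, 0]) cube([41, 41, 398]);
translate([1854, 0, 0]) cube([41, 41, 398]);
translate([1854, 328, 0]) cube([41, 41, 398]);


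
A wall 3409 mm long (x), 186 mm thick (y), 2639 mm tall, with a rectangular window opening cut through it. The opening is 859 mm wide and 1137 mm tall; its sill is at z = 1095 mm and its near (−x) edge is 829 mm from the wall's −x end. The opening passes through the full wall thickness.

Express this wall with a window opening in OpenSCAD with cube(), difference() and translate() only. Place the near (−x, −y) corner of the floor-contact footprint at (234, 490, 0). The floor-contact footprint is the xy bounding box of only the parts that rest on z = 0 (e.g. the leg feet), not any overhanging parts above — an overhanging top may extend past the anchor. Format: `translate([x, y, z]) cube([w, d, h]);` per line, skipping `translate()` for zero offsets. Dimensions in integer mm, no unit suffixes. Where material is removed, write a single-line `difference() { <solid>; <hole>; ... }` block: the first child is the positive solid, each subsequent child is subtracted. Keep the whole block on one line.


difference() { translate([234, 490, 0]) cube([3409, 186, 2639]); translate([1063, 490, 1095]) cube([859, 186, 1137]); }


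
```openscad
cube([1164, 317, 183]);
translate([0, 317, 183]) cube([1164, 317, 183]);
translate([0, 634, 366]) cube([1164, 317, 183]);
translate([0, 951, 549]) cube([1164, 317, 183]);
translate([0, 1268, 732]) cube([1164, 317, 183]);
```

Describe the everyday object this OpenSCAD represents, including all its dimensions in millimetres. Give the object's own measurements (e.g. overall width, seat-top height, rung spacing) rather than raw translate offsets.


A straight staircase of 5 solid steps. Each step is 1164 mm wide (x), 317 mm deep (y, the going) and 183 mm tall (the rise). The first step rests on the floor; each subsequent step sits one going further in +y and one rise higher in +z, directly behind and above the previous step with no overlap.


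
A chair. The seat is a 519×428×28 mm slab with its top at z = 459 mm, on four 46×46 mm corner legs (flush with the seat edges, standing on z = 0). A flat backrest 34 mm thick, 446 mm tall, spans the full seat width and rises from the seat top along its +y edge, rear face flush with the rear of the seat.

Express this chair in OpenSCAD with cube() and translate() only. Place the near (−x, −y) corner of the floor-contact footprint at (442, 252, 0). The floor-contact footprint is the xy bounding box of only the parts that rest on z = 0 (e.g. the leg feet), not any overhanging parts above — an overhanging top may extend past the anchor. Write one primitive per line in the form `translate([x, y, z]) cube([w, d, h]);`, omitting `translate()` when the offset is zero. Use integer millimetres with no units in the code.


translate([442, 252, 431]) cube([519, 428, 28]);
translate([442, 252, 0]) cube([46, 46, 431]);
translate([915, 252, 0]) cube([46, 46, 431]);
translate([442, 634, 0]) cube([46, 46, 431]);
translate([915, 634, 0]) cube([46, 46, 431]);
translate([442, 646, 459]) cube([519, 34, 446]);


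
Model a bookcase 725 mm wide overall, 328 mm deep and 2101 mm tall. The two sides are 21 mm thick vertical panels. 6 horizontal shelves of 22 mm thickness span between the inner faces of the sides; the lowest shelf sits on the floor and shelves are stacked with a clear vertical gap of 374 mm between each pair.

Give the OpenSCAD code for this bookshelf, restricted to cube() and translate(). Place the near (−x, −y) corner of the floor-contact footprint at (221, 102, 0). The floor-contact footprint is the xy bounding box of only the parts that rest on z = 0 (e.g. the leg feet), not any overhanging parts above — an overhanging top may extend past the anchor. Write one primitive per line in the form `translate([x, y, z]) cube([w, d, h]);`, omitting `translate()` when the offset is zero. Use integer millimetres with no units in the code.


translate([221, 102, 0]) cube([21, 328, 2101]);
translate([925, 102, 0]) cube([21, 328, 2101]);
translate([242, 102, 0]) cube([683, 328, 22]);
translate([242, 102, 396]) cube([683, 328, 22]);
translate([242, 102, 792]) cube([683, 328, 22]);
translate([242, 102, 1188]) cube([683, 328, 22]);
translate([242, 102, 1584]) cube([683, 328, 22]);
translate([242, 102, 1980]) cube([683, 328, 22]);


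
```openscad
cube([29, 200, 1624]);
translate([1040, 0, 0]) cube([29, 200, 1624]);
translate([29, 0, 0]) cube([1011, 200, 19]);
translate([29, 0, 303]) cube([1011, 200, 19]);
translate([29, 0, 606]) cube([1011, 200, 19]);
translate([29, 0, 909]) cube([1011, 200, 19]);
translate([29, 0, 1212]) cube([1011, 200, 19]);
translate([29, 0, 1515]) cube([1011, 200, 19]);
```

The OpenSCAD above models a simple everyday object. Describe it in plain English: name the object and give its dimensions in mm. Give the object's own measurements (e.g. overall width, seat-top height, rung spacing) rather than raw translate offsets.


An open bookshelf. Two side panels, each 29 mm thick, 200 mm deep and 1624 mm tall, stand 1069 mm apart (outside-to-outside). Between them sit 6 shelves, each 19 mm thick and 200 mm deep, spanning the full gap between the sides. The bottom shelf rests on the floor (its underside at z = 0) and the clear gap between one shelf's top and the next shelf's underside is 284 mm.


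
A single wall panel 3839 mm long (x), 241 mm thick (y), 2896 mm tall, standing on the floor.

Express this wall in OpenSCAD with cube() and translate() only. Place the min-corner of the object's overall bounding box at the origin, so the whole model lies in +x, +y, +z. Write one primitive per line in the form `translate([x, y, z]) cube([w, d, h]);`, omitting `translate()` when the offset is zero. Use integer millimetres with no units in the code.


cube([3839, 241, 2896]);


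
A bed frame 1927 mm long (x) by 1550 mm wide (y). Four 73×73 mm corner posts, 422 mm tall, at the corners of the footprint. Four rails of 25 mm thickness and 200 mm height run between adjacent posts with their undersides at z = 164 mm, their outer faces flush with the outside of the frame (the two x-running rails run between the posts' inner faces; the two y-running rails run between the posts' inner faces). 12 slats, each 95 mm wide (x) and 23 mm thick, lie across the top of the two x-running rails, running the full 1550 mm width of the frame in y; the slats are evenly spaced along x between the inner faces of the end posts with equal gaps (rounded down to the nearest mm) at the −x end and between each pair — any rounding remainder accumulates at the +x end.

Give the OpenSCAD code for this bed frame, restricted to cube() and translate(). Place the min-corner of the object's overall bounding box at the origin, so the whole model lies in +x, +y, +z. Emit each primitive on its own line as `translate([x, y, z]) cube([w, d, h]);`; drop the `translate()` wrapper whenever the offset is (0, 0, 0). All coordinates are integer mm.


cube([73, 73, 422]);
translate([0, 1477, 0]) cube([73, 73, 422]);
translate([1854, 0, 0]) cube([73, 73, 422]);
translate([1854, 1477, 0]) cube([73, 73, 422]);
translate([73, 0, 164]) cube([1781, 25, 200]);
translate([73, 1525, 164]) cube([1781, 25, 200]);
translate([0, 73, 164]) cube([25, 1404, 200]);
translate([1902, 73, 164]) cube([25, 1404, 200]);
translate([122, 0, 364]) cube([95, 1550, 23]);
translate([266, 0, 364]) cube([95, 1550, 23]);
translate([410, 0, 364]) cube([95, 1550, 23]);
translate([554, 0, 364]) cube([95, 1550, 23]);
translate([698, 0, 364]) cube([95, 1550, 23]);
translate([842, 0, 364]) cube([95, 1550, 23]);
translate([986, 0, 364]) cube([95, 1550, 23]);
translate([1130, 0, 364]) cube([95, 1550, 23]);
translate([1274, 0, 364]) cube([95, 1550, 23]);
translate([1418, 0, 364]) cube([95, 1550, 23]);
translate([1562, 0, 364]) cube([95, 1550, 23]);
translate([1706, 0, 364]) cube([95, 1550, 23]);
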